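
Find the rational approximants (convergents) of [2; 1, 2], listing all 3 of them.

2/1, 3/1, 8/3

Using the convergent recurrence p_i = a_i*p_{i-1} + p_{i-2}, q_i = a_i*q_{i-1} + q_{i-2} with p_{-2}=0, p_{-1}=1, q_{-2}=1, q_{-1}=0:
  i=0: a_0=2, p_0 = 2*1 + 0 = 2, q_0 = 2*0 + 1 = 1.
  i=1: a_1=1, p_1 = 1*2 + 1 = 3, q_1 = 1*1 + 0 = 1.
  i=2: a_2=2, p_2 = 2*3 + 2 = 8, q_2 = 2*1 + 1 = 3.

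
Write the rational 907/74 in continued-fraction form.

Run the Euclidean algorithm on 907 and 74; the successive quotients are the partial quotients a_0, a_1, ... (each step inverts the fractional part left over by the previous one):
  907 = 12*74 + 19, so a_0 = 12.
  74 = 3*19 + 17, so a_1 = 3.
  19 = 1*17 + 2, so a_2 = 1.
  17 = 8*2 + 1, so a_3 = 8.
  2 = 2*1 + 0, so a_4 = 2.
The remainder reaches 0 after 5 divisions, so the expansion has 5 partial quotients, read off in order.

[12; 3, 1, 8, 2]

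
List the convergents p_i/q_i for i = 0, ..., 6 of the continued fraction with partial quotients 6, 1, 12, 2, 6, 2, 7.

6/1, 7/1, 90/13, 187/27, 1212/175, 2611/377, 19489/2814

Using the convergent recurrence p_i = a_i*p_{i-1} + p_{i-2}, q_i = a_i*q_{i-1} + q_{i-2} with p_{-2}=0, p_{-1}=1, q_{-2}=1, q_{-1}=0:
  i=0: a_0=6, p_0 = 6*1 + 0 = 6, q_0 = 6*0 + 1 = 1.
  i=1: a_1=1, p_1 = 1*6 + 1 = 7, q_1 = 1*1 + 0 = 1.
  i=2: a_2=12, p_2 = 12*7 + 6 = 90, q_2 = 12*1 + 1 = 13.
  i=3: a_3=2, p_3 = 2*90 + 7 = 187, q_3 = 2*13 + 1 = 27.
  i=4: a_4=6, p_4 = 6*187 + 90 = 1212, q_4 = 6*27 + 13 = 175.
  i=5: a_5=2, p_5 = 2*1212 + 187 = 2611, q_5 = 2*175 + 27 = 377.
  i=6: a_6=7, p_6 = 7*2611 + 1212 = 19489, q_6 = 7*377 + 175 = 2814.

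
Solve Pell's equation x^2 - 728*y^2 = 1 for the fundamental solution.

(x, y) = (27, 1)

First expand sqrt(728) as a continued fraction. With x_i = (sqrt(728) + m_i)/d_i and (m_0, d_0) = (0, 1): a_0 = floor(sqrt(728)) = 26, since 26^2 = 676 <= 728 < 729 = 27^2.
Iterate m_{i+1} = d_i*a_i - m_i, d_{i+1} = (728 - m_{i+1}^2)/d_i, a_{i+1} = floor((a_0 + m_{i+1})/d_{i+1}):
  m_1 = 1*26 - 0 = 26, d_1 = (728 - 26^2)/1 = 52/1 = 52, a_1 = floor((26 + 26)/52) = 1.
  m_2 = 52*1 - 26 = 26, d_2 = (728 - 26^2)/52 = 52/52 = 1, a_2 = floor((26 + 26)/1) = 52.
  m_3 = 1*52 - 26 = 26, d_3 = (728 - 26^2)/1 = 52/1 = 52: (m_3, d_3) = (m_1, d_1) = (26, 52), so from here the quotients repeat a_1, a_2; the period length is 2.
So sqrt(728) = [26; (1, 52)] with period length k = 2.
k is even, so the fundamental solution of x^2 - 728y^2 = 1 is (p_{k-1}, q_{k-1}) = (p_1, q_1); compute convergents through index 1.
Convergents (p_i = a_i*p_{i-1} + p_{i-2}, q_i = a_i*q_{i-1} + q_{i-2} with p_{-2}=0, p_{-1}=1, q_{-2}=1, q_{-1}=0):
  i=0: a_0=26, p_0 = 26*1 + 0 = 26, q_0 = 26*0 + 1 = 1.
  i=1: a_1=1, p_1 = 1*26 + 1 = 27, q_1 = 1*1 + 0 = 1.
Check: 27^2 - 728*1^2 = 729 - 728 = 1, so (x, y) = (27, 1) solves the equation, and by the theorem it is the least positive solution.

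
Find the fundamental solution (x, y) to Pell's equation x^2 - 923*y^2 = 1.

First expand sqrt(923) as a continued fraction. With x_i = (sqrt(923) + m_i)/d_i and (m_0, d_0) = (0, 1): a_0 = floor(sqrt(923)) = 30, since 30^2 = 900 <= 923 < 961 = 31^2.
Iterate m_{i+1} = d_i*a_i - m_i, d_{i+1} = (923 - m_{i+1}^2)/d_i, a_{i+1} = floor((a_0 + m_{i+1})/d_{i+1}):
  m_1 = 1*30 - 0 = 30, d_1 = (923 - 30^2)/1 = 23/1 = 23, a_1 = floor((30 + 30)/23) = 2.
  m_2 = 23*2 - 30 = 16, d_2 = (923 - 16^2)/23 = 667/23 = 29, a_2 = floor((30 + 16)/29) = 1.
  m_3 = 29*1 - 16 = 13, d_3 = (923 - 13^2)/29 = 754/29 = 26, a_3 = floor((30 + 13)/26) = 1.
  m_4 = 26*1 - 13 = 13, d_4 = (923 - 13^2)/26 = 754/26 = 29, a_4 = floor((30 + 13)/29) = 1.
  m_5 = 29*1 - 13 = 16, d_5 = (923 - 16^2)/29 = 667/29 = 23, a_5 = floor((30 + 16)/23) = 2.
  m_6 = 23*2 - 16 = 30, d_6 = (923 - 30^2)/23 = 23/23 = 1, a_6 = floor((30 + 30)/1) = 60.
  m_7 = 1*60 - 30 = 30, d_7 = (923 - 30^2)/1 = 23/1 = 23: (m_7, d_7) = (m_1, d_1) = (30, 23), so from here the quotients repeat a_1, ..., a_6; the period length is 6.
So sqrt(923) = [30; (2, 1, 1, 1, 2, 60)] with period length k = 6.
k is even, so the fundamental solution of x^2 - 923y^2 = 1 is (p_{k-1}, q_{k-1}) = (p_5, q_5); compute convergents through index 5.
Convergents (p_i = a_i*p_{i-1} + p_{i-2}, q_i = a_i*q_{i-1} + q_{i-2} with p_{-2}=0, p_{-1}=1, q_{-2}=1, q_{-1}=0):
  i=0: a_0=30, p_0 = 30*1 + 0 = 30, q_0 = 30*0 + 1 = 1.
  i=1: a_1=2, p_1 = 2*30 + 1 = 61, q_1 = 2*1 + 0 = 2.
  i=2: a_2=1, p_2 = 1*61 + 30 = 91, q_2 = 1*2 + 1 = 3.
  i=3: a_3=1, p_3 = 1*91 + 61 = 152, q_3 = 1*3 + 2 = 5.
  i=4: a_4=1, p_4 = 1*152 + 91 = 243, q_4 = 1*5 + 3 = 8.
  i=5: a_5=2, p_5 = 2*243 + 152 = 638, q_5 = 2*8 + 5 = 21.
Check: 638^2 - 923*21^2 = 407044 - 407043 = 1, so (x, y) = (638, 21) solves the equation, and by the theorem it is the least positive solution.

(x, y) = (638, 21)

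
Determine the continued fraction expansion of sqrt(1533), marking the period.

Write x_i = (sqrt(1533) + m_i)/d_i with (m_0, d_0) = (0, 1). a_0 = floor(sqrt(1533)) = 39, since 39^2 = 1521 <= 1533 < 1600 = 40^2.
Iterate m_{i+1} = d_i*a_i - m_i, d_{i+1} = (1533 - m_{i+1}^2)/d_i, a_{i+1} = floor((a_0 + m_{i+1})/d_{i+1}):
  m_1 = 1*39 - 0 = 39, d_1 = (1533 - 39^2)/1 = 12/1 = 12, a_1 = floor((39 + 39)/12) = 6.
  m_2 = 12*6 - 39 = 33, d_2 = (1533 - 33^2)/12 = 444/12 = 37, a_2 = floor((39 + 33)/37) = 1.
  m_3 = 37*1 - 33 = 4, d_3 = (1533 - 4^2)/37 = 1517/37 = 41, a_3 = floor((39 + 4)/41) = 1.
  m_4 = 41*1 - 4 = 37, d_4 = (1533 - 37^2)/41 = 164/41 = 4, a_4 = floor((39 + 37)/4) = 19.
  m_5 = 4*19 - 37 = 39, d_5 = (1533 - 39^2)/4 = 12/4 = 3, a_5 = floor((39 + 39)/3) = 26.
  m_6 = 3*26 - 39 = 39, d_6 = (1533 - 39^2)/3 = 12/3 = 4, a_6 = floor((39 + 39)/4) = 19.
  m_7 = 4*19 - 39 = 37, d_7 = (1533 - 37^2)/4 = 164/4 = 41, a_7 = floor((39 + 37)/41) = 1.
  m_8 = 41*1 - 37 = 4, d_8 = (1533 - 4^2)/41 = 1517/41 = 37, a_8 = floor((39 + 4)/37) = 1.
  m_9 = 37*1 - 4 = 33, d_9 = (1533 - 33^2)/37 = 444/37 = 12, a_9 = floor((39 + 33)/12) = 6.
  m_10 = 12*6 - 33 = 39, d_10 = (1533 - 39^2)/12 = 12/12 = 1, a_10 = floor((39 + 39)/1) = 78.
  m_11 = 1*78 - 39 = 39, d_11 = (1533 - 39^2)/1 = 12/1 = 12: (m_11, d_11) = (m_1, d_1) = (39, 12), so from here the quotients repeat a_1, ..., a_10; the period length is 10.
Hence the expansion of sqrt(1533) is a_0 = 39 followed by the repeating block 6, 1, 1, 19, 26, 19, 1, 1, 6, 78 (period 10).

[39; (6, 1, 1, 19, 26, 19, 1, 1, 6, 78)]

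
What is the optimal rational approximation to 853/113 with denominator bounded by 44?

Expand x = 853/113 as a continued fraction with the Euclidean algorithm:
  853 = 7*113 + 62, so a_0 = 7.
  113 = 1*62 + 51, so a_1 = 1.
  62 = 1*51 + 11, so a_2 = 1.
  51 = 4*11 + 7, so a_3 = 4.
  11 = 1*7 + 4, so a_4 = 1.
  7 = 1*4 + 3, so a_5 = 1.
  4 = 1*3 + 1, so a_6 = 1.
  3 = 3*1 + 0, so a_7 = 3.
so x = [7; 1, 1, 4, 1, 1, 1, 3].
Convergents (p_i = a_i*p_{i-1} + p_{i-2}, q_i = a_i*q_{i-1} + q_{i-2} with p_{-2}=0, p_{-1}=1, q_{-2}=1, q_{-1}=0), until the denominator exceeds 44:
  i=0: a_0=7, p_0 = 7*1 + 0 = 7, q_0 = 7*0 + 1 = 1.
  i=1: a_1=1, p_1 = 1*7 + 1 = 8, q_1 = 1*1 + 0 = 1.
  i=2: a_2=1, p_2 = 1*8 + 7 = 15, q_2 = 1*1 + 1 = 2.
  i=3: a_3=4, p_3 = 4*15 + 8 = 68, q_3 = 4*2 + 1 = 9.
  i=4: a_4=1, p_4 = 1*68 + 15 = 83, q_4 = 1*9 + 2 = 11.
  i=5: a_5=1, p_5 = 1*83 + 68 = 151, q_5 = 1*11 + 9 = 20.
  i=6: a_6=1, p_6 = 1*151 + 83 = 234, q_6 = 1*20 + 11 = 31.
  i=7: a_7=3, p_7 = 3*234 + 151 = 853, q_7 = 3*31 + 20 = 113.
q_7 = 113 > 44, so the last convergent with denominator <= 44 is p_6/q_6 = 234/31.
The closest fraction with denominator <= 44 is either p_6/q_6 or the intermediate fraction (k*p_6 + p_5)/(k*q_6 + q_5) with the largest k >= 1 whose denominator stays <= 44; these approach x as k grows, and every other convergent or intermediate fraction in range is farther away.
Largest k: floor((44 - q_5)/q_6) = floor((44 - 20)/31) = 0.
Since k = 0, no intermediate fraction beyond p_6/q_6 has denominator <= 44, so the convergent 234/31 is the closest (its error is |853*31 - 234*113|/(113*31) = 1/3503).

234/31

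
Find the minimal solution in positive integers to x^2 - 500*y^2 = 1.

First expand sqrt(500) as a continued fraction. With x_i = (sqrt(500) + m_i)/d_i and (m_0, d_0) = (0, 1): a_0 = floor(sqrt(500)) = 22, since 22^2 = 484 <= 500 < 529 = 23^2.
Iterate m_{i+1} = d_i*a_i - m_i, d_{i+1} = (500 - m_{i+1}^2)/d_i, a_{i+1} = floor((a_0 + m_{i+1})/d_{i+1}):
  m_1 = 1*22 - 0 = 22, d_1 = (500 - 22^2)/1 = 16/1 = 16, a_1 = floor((22 + 22)/16) = 2.
  m_2 = 16*2 - 22 = 10, d_2 = (500 - 10^2)/16 = 400/16 = 25, a_2 = floor((22 + 10)/25) = 1.
  m_3 = 25*1 - 10 = 15, d_3 = (500 - 15^2)/25 = 275/25 = 11, a_3 = floor((22 + 15)/11) = 3.
  m_4 = 11*3 - 15 = 18, d_4 = (500 - 18^2)/11 = 176/11 = 16, a_4 = floor((22 + 18)/16) = 2.
  m_5 = 16*2 - 18 = 14, d_5 = (500 - 14^2)/16 = 304/16 = 19, a_5 = floor((22 + 14)/19) = 1.
  m_6 = 19*1 - 14 = 5, d_6 = (500 - 5^2)/19 = 475/19 = 25, a_6 = floor((22 + 5)/25) = 1.
  m_7 = 25*1 - 5 = 20, d_7 = (500 - 20^2)/25 = 100/25 = 4, a_7 = floor((22 + 20)/4) = 10.
  m_8 = 4*10 - 20 = 20, d_8 = (500 - 20^2)/4 = 100/4 = 25, a_8 = floor((22 + 20)/25) = 1.
  m_9 = 25*1 - 20 = 5, d_9 = (500 - 5^2)/25 = 475/25 = 19, a_9 = floor((22 + 5)/19) = 1.
  m_10 = 19*1 - 5 = 14, d_10 = (500 - 14^2)/19 = 304/19 = 16, a_10 = floor((22 + 14)/16) = 2.
  m_11 = 16*2 - 14 = 18, d_11 = (500 - 18^2)/16 = 176/16 = 11, a_11 = floor((22 + 18)/11) = 3.
  m_12 = 11*3 - 18 = 15, d_12 = (500 - 15^2)/11 = 275/11 = 25, a_12 = floor((22 + 15)/25) = 1.
  m_13 = 25*1 - 15 = 10, d_13 = (500 - 10^2)/25 = 400/25 = 16, a_13 = floor((22 + 10)/16) = 2.
  m_14 = 16*2 - 10 = 22, d_14 = (500 - 22^2)/16 = 16/16 = 1, a_14 = floor((22 + 22)/1) = 44.
  m_15 = 1*44 - 22 = 22, d_15 = (500 - 22^2)/1 = 16/1 = 16: (m_15, d_15) = (m_1, d_1) = (22, 16), so from here the quotients repeat a_1, ..., a_14; the period length is 14.
So sqrt(500) = [22; (2, 1, 3, 2, 1, 1, 10, 1, 1, 2, 3, 1, 2, 44)] with period length k = 14.
k is even, so the fundamental solution of x^2 - 500y^2 = 1 is (p_{k-1}, q_{k-1}) = (p_13, q_13); compute convergents through index 13.
Convergents (p_i = a_i*p_{i-1} + p_{i-2}, q_i = a_i*q_{i-1} + q_{i-2} with p_{-2}=0, p_{-1}=1, q_{-2}=1, q_{-1}=0):
  i=0: a_0=22, p_0 = 22*1 + 0 = 22, q_0 = 22*0 + 1 = 1.
  i=1: a_1=2, p_1 = 2*22 + 1 = 45, q_1 = 2*1 + 0 = 2.
  i=2: a_2=1, p_2 = 1*45 + 22 = 67, q_2 = 1*2 + 1 = 3.
  i=3: a_3=3, p_3 = 3*67 + 45 = 246, q_3 = 3*3 + 2 = 11.
  i=4: a_4=2, p_4 = 2*246 + 67 = 559, q_4 = 2*11 + 3 = 25.
  i=5: a_5=1, p_5 = 1*559 + 246 = 805, q_5 = 1*25 + 11 = 36.
  i=6: a_6=1, p_6 = 1*805 + 559 = 1364, q_6 = 1*36 + 25 = 61.
  i=7: a_7=10, p_7 = 10*1364 + 805 = 14445, q_7 = 10*61 + 36 = 646.
  i=8: a_8=1, p_8 = 1*14445 + 1364 = 15809, q_8 = 1*646 + 61 = 707.
  i=9: a_9=1, p_9 = 1*15809 + 14445 = 30254, q_9 = 1*707 + 646 = 1353.
  i=10: a_10=2, p_10 = 2*30254 + 15809 = 76317, q_10 = 2*1353 + 707 = 3413.
  i=11: a_11=3, p_11 = 3*76317 + 30254 = 259205, q_11 = 3*3413 + 1353 = 11592.
  i=12: a_12=1, p_12 = 1*259205 + 76317 = 335522, q_12 = 1*11592 + 3413 = 15005.
  i=13: a_13=2, p_13 = 2*335522 + 259205 = 930249, q_13 = 2*15005 + 11592 = 41602.
Check: 930249^2 - 500*41602^2 = 865363202001 - 865363202000 = 1, so (x, y) = (930249, 41602) solves the equation, and by the theorem it is the least positive solution.

(x, y) = (930249, 41602)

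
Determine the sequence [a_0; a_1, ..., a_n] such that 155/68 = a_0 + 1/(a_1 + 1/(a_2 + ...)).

[2; 3, 1, 1, 2, 1, 2]

Run the Euclidean algorithm on 155 and 68; the successive quotients are the partial quotients a_0, a_1, ... (each step inverts the fractional part left over by the previous one):
  155 = 2*68 + 19, so a_0 = 2.
  68 = 3*19 + 11, so a_1 = 3.
  19 = 1*11 + 8, so a_2 = 1.
  11 = 1*8 + 3, so a_3 = 1.
  8 = 2*3 + 2, so a_4 = 2.
  3 = 1*2 + 1, so a_5 = 1.
  2 = 2*1 + 0, so a_6 = 2.
The remainder reaches 0 after 7 divisions, so the expansion has 7 partial quotients, read off in order.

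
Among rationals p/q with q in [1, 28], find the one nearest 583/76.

Expand x = 583/76 as a continued fraction with the Euclidean algorithm:
  583 = 7*76 + 51, so a_0 = 7.
  76 = 1*51 + 25, so a_1 = 1.
  51 = 2*25 + 1, so a_2 = 2.
  25 = 25*1 + 0, so a_3 = 25.
so x = [7; 1, 2, 25].
Convergents (p_i = a_i*p_{i-1} + p_{i-2}, q_i = a_i*q_{i-1} + q_{i-2} with p_{-2}=0, p_{-1}=1, q_{-2}=1, q_{-1}=0), until the denominator exceeds 28:
  i=0: a_0=7, p_0 = 7*1 + 0 = 7, q_0 = 7*0 + 1 = 1.
  i=1: a_1=1, p_1 = 1*7 + 1 = 8, q_1 = 1*1 + 0 = 1.
  i=2: a_2=2, p_2 = 2*8 + 7 = 23, q_2 = 2*1 + 1 = 3.
  i=3: a_3=25, p_3 = 25*23 + 8 = 583, q_3 = 25*3 + 1 = 76.
q_3 = 76 > 28, so the last convergent with denominator <= 28 is p_2/q_2 = 23/3.
The closest fraction with denominator <= 28 is either p_2/q_2 or the intermediate fraction (k*p_2 + p_1)/(k*q_2 + q_1) with the largest k >= 1 whose denominator stays <= 28; these approach x as k grows, and every other convergent or intermediate fraction in range is farther away.
Largest k: floor((28 - q_1)/q_2) = floor((28 - 1)/3) = 9.
That gives (9*23 + 8)/(9*3 + 1) = 215/28.
Compare the errors: |x - 23/3| = |583*3 - 23*76|/(76*3) = 1/228, and |x - 215/28| = |583*28 - 215*76|/(76*28) = 16/2128.
Cross-multiplying, 1*2128 = 2128 < 3648 = 16*228, so 1/228 is smaller: the convergent 23/3 is closer to x than 215/28.

23/3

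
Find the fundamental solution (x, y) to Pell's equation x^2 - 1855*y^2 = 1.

First expand sqrt(1855) as a continued fraction. With x_i = (sqrt(1855) + m_i)/d_i and (m_0, d_0) = (0, 1): a_0 = floor(sqrt(1855)) = 43, since 43^2 = 1849 <= 1855 < 1936 = 44^2.
Iterate m_{i+1} = d_i*a_i - m_i, d_{i+1} = (1855 - m_{i+1}^2)/d_i, a_{i+1} = floor((a_0 + m_{i+1})/d_{i+1}):
  m_1 = 1*43 - 0 = 43, d_1 = (1855 - 43^2)/1 = 6/1 = 6, a_1 = floor((43 + 43)/6) = 14.
  m_2 = 6*14 - 43 = 41, d_2 = (1855 - 41^2)/6 = 174/6 = 29, a_2 = floor((43 + 41)/29) = 2.
  m_3 = 29*2 - 41 = 17, d_3 = (1855 - 17^2)/29 = 1566/29 = 54, a_3 = floor((43 + 17)/54) = 1.
  m_4 = 54*1 - 17 = 37, d_4 = (1855 - 37^2)/54 = 486/54 = 9, a_4 = floor((43 + 37)/9) = 8.
  m_5 = 9*8 - 37 = 35, d_5 = (1855 - 35^2)/9 = 630/9 = 70, a_5 = floor((43 + 35)/70) = 1.
  m_6 = 70*1 - 35 = 35, d_6 = (1855 - 35^2)/70 = 630/70 = 9, a_6 = floor((43 + 35)/9) = 8.
  m_7 = 9*8 - 35 = 37, d_7 = (1855 - 37^2)/9 = 486/9 = 54, a_7 = floor((43 + 37)/54) = 1.
  m_8 = 54*1 - 37 = 17, d_8 = (1855 - 17^2)/54 = 1566/54 = 29, a_8 = floor((43 + 17)/29) = 2.
  m_9 = 29*2 - 17 = 41, d_9 = (1855 - 41^2)/29 = 174/29 = 6, a_9 = floor((43 + 41)/6) = 14.
  m_10 = 6*14 - 41 = 43, d_10 = (1855 - 43^2)/6 = 6/6 = 1, a_10 = floor((43 + 43)/1) = 86.
  m_11 = 1*86 - 43 = 43, d_11 = (1855 - 43^2)/1 = 6/1 = 6: (m_11, d_11) = (m_1, d_1) = (43, 6), so from here the quotients repeat a_1, ..., a_10; the period length is 10.
So sqrt(1855) = [43; (14, 2, 1, 8, 1, 8, 1, 2, 14, 86)] with period length k = 10.
k is even, so the fundamental solution of x^2 - 1855y^2 = 1 is (p_{k-1}, q_{k-1}) = (p_9, q_9); compute convergents through index 9.
Convergents (p_i = a_i*p_{i-1} + p_{i-2}, q_i = a_i*q_{i-1} + q_{i-2} with p_{-2}=0, p_{-1}=1, q_{-2}=1, q_{-1}=0):
  i=0: a_0=43, p_0 = 43*1 + 0 = 43, q_0 = 43*0 + 1 = 1.
  i=1: a_1=14, p_1 = 14*43 + 1 = 603, q_1 = 14*1 + 0 = 14.
  i=2: a_2=2, p_2 = 2*603 + 43 = 1249, q_2 = 2*14 + 1 = 29.
  i=3: a_3=1, p_3 = 1*1249 + 603 = 1852, q_3 = 1*29 + 14 = 43.
  i=4: a_4=8, p_4 = 8*1852 + 1249 = 16065, q_4 = 8*43 + 29 = 373.
  i=5: a_5=1, p_5 = 1*16065 + 1852 = 17917, q_5 = 1*373 + 43 = 416.
  i=6: a_6=8, p_6 = 8*17917 + 16065 = 159401, q_6 = 8*416 + 373 = 3701.
  i=7: a_7=1, p_7 = 1*159401 + 17917 = 177318, q_7 = 1*3701 + 416 = 4117.
  i=8: a_8=2, p_8 = 2*177318 + 159401 = 514037, q_8 = 2*4117 + 3701 = 11935.
  i=9: a_9=14, p_9 = 14*514037 + 177318 = 7373836, q_9 = 14*11935 + 4117 = 171207.
Check: 7373836^2 - 1855*171207^2 = 54373457354896 - 54373457354895 = 1, so (x, y) = (7373836, 171207) solves the equation, and by the theorem it is the least positive solution.

(x, y) = (7373836, 171207)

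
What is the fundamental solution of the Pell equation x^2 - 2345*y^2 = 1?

(x, y) = (15129001, 312420)

First expand sqrt(2345) as a continued fraction. With x_i = (sqrt(2345) + m_i)/d_i and (m_0, d_0) = (0, 1): a_0 = floor(sqrt(2345)) = 48, since 48^2 = 2304 <= 2345 < 2401 = 49^2.
Iterate m_{i+1} = d_i*a_i - m_i, d_{i+1} = (2345 - m_{i+1}^2)/d_i, a_{i+1} = floor((a_0 + m_{i+1})/d_{i+1}):
  m_1 = 1*48 - 0 = 48, d_1 = (2345 - 48^2)/1 = 41/1 = 41, a_1 = floor((48 + 48)/41) = 2.
  m_2 = 41*2 - 48 = 34, d_2 = (2345 - 34^2)/41 = 1189/41 = 29, a_2 = floor((48 + 34)/29) = 2.
  m_3 = 29*2 - 34 = 24, d_3 = (2345 - 24^2)/29 = 1769/29 = 61, a_3 = floor((48 + 24)/61) = 1.
  m_4 = 61*1 - 24 = 37, d_4 = (2345 - 37^2)/61 = 976/61 = 16, a_4 = floor((48 + 37)/16) = 5.
  m_5 = 16*5 - 37 = 43, d_5 = (2345 - 43^2)/16 = 496/16 = 31, a_5 = floor((48 + 43)/31) = 2.
  m_6 = 31*2 - 43 = 19, d_6 = (2345 - 19^2)/31 = 1984/31 = 64, a_6 = floor((48 + 19)/64) = 1.
  m_7 = 64*1 - 19 = 45, d_7 = (2345 - 45^2)/64 = 320/64 = 5, a_7 = floor((48 + 45)/5) = 18.
  m_8 = 5*18 - 45 = 45, d_8 = (2345 - 45^2)/5 = 320/5 = 64, a_8 = floor((48 + 45)/64) = 1.
  m_9 = 64*1 - 45 = 19, d_9 = (2345 - 19^2)/64 = 1984/64 = 31, a_9 = floor((48 + 19)/31) = 2.
  m_10 = 31*2 - 19 = 43, d_10 = (2345 - 43^2)/31 = 496/31 = 16, a_10 = floor((48 + 43)/16) = 5.
  m_11 = 16*5 - 43 = 37, d_11 = (2345 - 37^2)/16 = 976/16 = 61, a_11 = floor((48 + 37)/61) = 1.
  m_12 = 61*1 - 37 = 24, d_12 = (2345 - 24^2)/61 = 1769/61 = 29, a_12 = floor((48 + 24)/29) = 2.
  m_13 = 29*2 - 24 = 34, d_13 = (2345 - 34^2)/29 = 1189/29 = 41, a_13 = floor((48 + 34)/41) = 2.
  m_14 = 41*2 - 34 = 48, d_14 = (2345 - 48^2)/41 = 41/41 = 1, a_14 = floor((48 + 48)/1) = 96.
  m_15 = 1*96 - 48 = 48, d_15 = (2345 - 48^2)/1 = 41/1 = 41: (m_15, d_15) = (m_1, d_1) = (48, 41), so from here the quotients repeat a_1, ..., a_14; the period length is 14.
So sqrt(2345) = [48; (2, 2, 1, 5, 2, 1, 18, 1, 2, 5, 1, 2, 2, 96)] with period length k = 14.
k is even, so the fundamental solution of x^2 - 2345y^2 = 1 is (p_{k-1}, q_{k-1}) = (p_13, q_13); compute convergents through index 13.
Convergents (p_i = a_i*p_{i-1} + p_{i-2}, q_i = a_i*q_{i-1} + q_{i-2} with p_{-2}=0, p_{-1}=1, q_{-2}=1, q_{-1}=0):
  i=0: a_0=48, p_0 = 48*1 + 0 = 48, q_0 = 48*0 + 1 = 1.
  i=1: a_1=2, p_1 = 2*48 + 1 = 97, q_1 = 2*1 + 0 = 2.
  i=2: a_2=2, p_2 = 2*97 + 48 = 242, q_2 = 2*2 + 1 = 5.
  i=3: a_3=1, p_3 = 1*242 + 97 = 339, q_3 = 1*5 + 2 = 7.
  i=4: a_4=5, p_4 = 5*339 + 242 = 1937, q_4 = 5*7 + 5 = 40.
  i=5: a_5=2, p_5 = 2*1937 + 339 = 4213, q_5 = 2*40 + 7 = 87.
  i=6: a_6=1, p_6 = 1*4213 + 1937 = 6150, q_6 = 1*87 + 40 = 127.
  i=7: a_7=18, p_7 = 18*6150 + 4213 = 114913, q_7 = 18*127 + 87 = 2373.
  i=8: a_8=1, p_8 = 1*114913 + 6150 = 121063, q_8 = 1*2373 + 127 = 2500.
  i=9: a_9=2, p_9 = 2*121063 + 114913 = 357039, q_9 = 2*2500 + 2373 = 7373.
  i=10: a_10=5, p_10 = 5*357039 + 121063 = 1906258, q_10 = 5*7373 + 2500 = 39365.
  i=11: a_11=1, p_11 = 1*1906258 + 357039 = 2263297, q_11 = 1*39365 + 7373 = 46738.
  i=12: a_12=2, p_12 = 2*2263297 + 1906258 = 6432852, q_12 = 2*46738 + 39365 = 132841.
  i=13: a_13=2, p_13 = 2*6432852 + 2263297 = 15129001, q_13 = 2*132841 + 46738 = 312420.
Check: 15129001^2 - 2345*312420^2 = 228886671258001 - 228886671258000 = 1, so (x, y) = (15129001, 312420) solves the equation, and by the theorem it is the least positive solution.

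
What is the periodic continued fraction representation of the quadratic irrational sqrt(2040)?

Write x_i = (sqrt(2040) + m_i)/d_i with (m_0, d_0) = (0, 1). a_0 = floor(sqrt(2040)) = 45, since 45^2 = 2025 <= 2040 < 2116 = 46^2.
Iterate m_{i+1} = d_i*a_i - m_i, d_{i+1} = (2040 - m_{i+1}^2)/d_i, a_{i+1} = floor((a_0 + m_{i+1})/d_{i+1}):
  m_1 = 1*45 - 0 = 45, d_1 = (2040 - 45^2)/1 = 15/1 = 15, a_1 = floor((45 + 45)/15) = 6.
  m_2 = 15*6 - 45 = 45, d_2 = (2040 - 45^2)/15 = 15/15 = 1, a_2 = floor((45 + 45)/1) = 90.
  m_3 = 1*90 - 45 = 45, d_3 = (2040 - 45^2)/1 = 15/1 = 15: (m_3, d_3) = (m_1, d_1) = (45, 15), so from here the quotients repeat a_1, a_2; the period length is 2.
Hence the expansion of sqrt(2040) is a_0 = 45 followed by the repeating block 6, 90 (period 2).

[45; (6, 90)]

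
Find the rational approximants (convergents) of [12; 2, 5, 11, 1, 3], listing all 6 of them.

Using the convergent recurrence p_i = a_i*p_{i-1} + p_{i-2}, q_i = a_i*q_{i-1} + q_{i-2} with p_{-2}=0, p_{-1}=1, q_{-2}=1, q_{-1}=0:
  i=0: a_0=12, p_0 = 12*1 + 0 = 12, q_0 = 12*0 + 1 = 1.
  i=1: a_1=2, p_1 = 2*12 + 1 = 25, q_1 = 2*1 + 0 = 2.
  i=2: a_2=5, p_2 = 5*25 + 12 = 137, q_2 = 5*2 + 1 = 11.
  i=3: a_3=11, p_3 = 11*137 + 25 = 1532, q_3 = 11*11 + 2 = 123.
  i=4: a_4=1, p_4 = 1*1532 + 137 = 1669, q_4 = 1*123 + 11 = 134.
  i=5: a_5=3, p_5 = 3*1669 + 1532 = 6539, q_5 = 3*134 + 123 = 525.

12/1, 25/2, 137/11, 1532/123, 1669/134, 6539/525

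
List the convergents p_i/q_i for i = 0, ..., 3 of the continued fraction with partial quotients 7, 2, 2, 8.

7/1, 15/2, 37/5, 311/42

Using the convergent recurrence p_i = a_i*p_{i-1} + p_{i-2}, q_i = a_i*q_{i-1} + q_{i-2} with p_{-2}=0, p_{-1}=1, q_{-2}=1, q_{-1}=0:
  i=0: a_0=7, p_0 = 7*1 + 0 = 7, q_0 = 7*0 + 1 = 1.
  i=1: a_1=2, p_1 = 2*7 + 1 = 15, q_1 = 2*1 + 0 = 2.
  i=2: a_2=2, p_2 = 2*15 + 7 = 37, q_2 = 2*2 + 1 = 5.
  i=3: a_3=8, p_3 = 8*37 + 15 = 311, q_3 = 8*5 + 2 = 42.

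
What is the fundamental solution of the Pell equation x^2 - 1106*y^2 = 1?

First expand sqrt(1106) as a continued fraction. With x_i = (sqrt(1106) + m_i)/d_i and (m_0, d_0) = (0, 1): a_0 = floor(sqrt(1106)) = 33, since 33^2 = 1089 <= 1106 < 1156 = 34^2.
Iterate m_{i+1} = d_i*a_i - m_i, d_{i+1} = (1106 - m_{i+1}^2)/d_i, a_{i+1} = floor((a_0 + m_{i+1})/d_{i+1}):
  m_1 = 1*33 - 0 = 33, d_1 = (1106 - 33^2)/1 = 17/1 = 17, a_1 = floor((33 + 33)/17) = 3.
  m_2 = 17*3 - 33 = 18, d_2 = (1106 - 18^2)/17 = 782/17 = 46, a_2 = floor((33 + 18)/46) = 1.
  m_3 = 46*1 - 18 = 28, d_3 = (1106 - 28^2)/46 = 322/46 = 7, a_3 = floor((33 + 28)/7) = 8.
  m_4 = 7*8 - 28 = 28, d_4 = (1106 - 28^2)/7 = 322/7 = 46, a_4 = floor((33 + 28)/46) = 1.
  m_5 = 46*1 - 28 = 18, d_5 = (1106 - 18^2)/46 = 782/46 = 17, a_5 = floor((33 + 18)/17) = 3.
  m_6 = 17*3 - 18 = 33, d_6 = (1106 - 33^2)/17 = 17/17 = 1, a_6 = floor((33 + 33)/1) = 66.
  m_7 = 1*66 - 33 = 33, d_7 = (1106 - 33^2)/1 = 17/1 = 17: (m_7, d_7) = (m_1, d_1) = (33, 17), so from here the quotients repeat a_1, ..., a_6; the period length is 6.
So sqrt(1106) = [33; (3, 1, 8, 1, 3, 66)] with period length k = 6.
k is even, so the fundamental solution of x^2 - 1106y^2 = 1 is (p_{k-1}, q_{k-1}) = (p_5, q_5); compute convergents through index 5.
Convergents (p_i = a_i*p_{i-1} + p_{i-2}, q_i = a_i*q_{i-1} + q_{i-2} with p_{-2}=0, p_{-1}=1, q_{-2}=1, q_{-1}=0):
  i=0: a_0=33, p_0 = 33*1 + 0 = 33, q_0 = 33*0 + 1 = 1.
  i=1: a_1=3, p_1 = 3*33 + 1 = 100, q_1 = 3*1 + 0 = 3.
  i=2: a_2=1, p_2 = 1*100 + 33 = 133, q_2 = 1*3 + 1 = 4.
  i=3: a_3=8, p_3 = 8*133 + 100 = 1164, q_3 = 8*4 + 3 = 35.
  i=4: a_4=1, p_4 = 1*1164 + 133 = 1297, q_4 = 1*35 + 4 = 39.
  i=5: a_5=3, p_5 = 3*1297 + 1164 = 5055, q_5 = 3*39 + 35 = 152.
Check: 5055^2 - 1106*152^2 = 25553025 - 25553024 = 1, so (x, y) = (5055, 152) solves the equation, and by the theorem it is the least positive solution.

(x, y) = (5055, 152)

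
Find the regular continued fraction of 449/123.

Run the Euclidean algorithm on 449 and 123; the successive quotients are the partial quotients a_0, a_1, ... (each step inverts the fractional part left over by the previous one):
  449 = 3*123 + 80, so a_0 = 3.
  123 = 1*80 + 43, so a_1 = 1.
  80 = 1*43 + 37, so a_2 = 1.
  43 = 1*37 + 6, so a_3 = 1.
  37 = 6*6 + 1, so a_4 = 6.
  6 = 6*1 + 0, so a_5 = 6.
The remainder reaches 0 after 6 divisions, so the expansion has 6 partial quotients, read off in order.

[3; 1, 1, 1, 6, 6]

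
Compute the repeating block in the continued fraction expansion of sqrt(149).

[12; (4, 1, 5, 3, 3, 5, 1, 4, 24)]

Write x_i = (sqrt(149) + m_i)/d_i with (m_0, d_0) = (0, 1). a_0 = floor(sqrt(149)) = 12, since 12^2 = 144 <= 149 < 169 = 13^2.
Iterate m_{i+1} = d_i*a_i - m_i, d_{i+1} = (149 - m_{i+1}^2)/d_i, a_{i+1} = floor((a_0 + m_{i+1})/d_{i+1}):
  m_1 = 1*12 - 0 = 12, d_1 = (149 - 12^2)/1 = 5/1 = 5, a_1 = floor((12 + 12)/5) = 4.
  m_2 = 5*4 - 12 = 8, d_2 = (149 - 8^2)/5 = 85/5 = 17, a_2 = floor((12 + 8)/17) = 1.
  m_3 = 17*1 - 8 = 9, d_3 = (149 - 9^2)/17 = 68/17 = 4, a_3 = floor((12 + 9)/4) = 5.
  m_4 = 4*5 - 9 = 11, d_4 = (149 - 11^2)/4 = 28/4 = 7, a_4 = floor((12 + 11)/7) = 3.
  m_5 = 7*3 - 11 = 10, d_5 = (149 - 10^2)/7 = 49/7 = 7, a_5 = floor((12 + 10)/7) = 3.
  m_6 = 7*3 - 10 = 11, d_6 = (149 - 11^2)/7 = 28/7 = 4, a_6 = floor((12 + 11)/4) = 5.
  m_7 = 4*5 - 11 = 9, d_7 = (149 - 9^2)/4 = 68/4 = 17, a_7 = floor((12 + 9)/17) = 1.
  m_8 = 17*1 - 9 = 8, d_8 = (149 - 8^2)/17 = 85/17 = 5, a_8 = floor((12 + 8)/5) = 4.
  m_9 = 5*4 - 8 = 12, d_9 = (149 - 12^2)/5 = 5/5 = 1, a_9 = floor((12 + 12)/1) = 24.
  m_10 = 1*24 - 12 = 12, d_10 = (149 - 12^2)/1 = 5/1 = 5: (m_10, d_10) = (m_1, d_1) = (12, 5), so from here the quotients repeat a_1, ..., a_9; the period length is 9.
Hence the expansion of sqrt(149) is a_0 = 12 followed by the repeating block 4, 1, 5, 3, 3, 5, 1, 4, 24 (period 9).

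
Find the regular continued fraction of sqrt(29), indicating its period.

Write x_i = (sqrt(29) + m_i)/d_i with (m_0, d_0) = (0, 1). a_0 = floor(sqrt(29)) = 5, since 5^2 = 25 <= 29 < 36 = 6^2.
Iterate m_{i+1} = d_i*a_i - m_i, d_{i+1} = (29 - m_{i+1}^2)/d_i, a_{i+1} = floor((a_0 + m_{i+1})/d_{i+1}):
  m_1 = 1*5 - 0 = 5, d_1 = (29 - 5^2)/1 = 4/1 = 4, a_1 = floor((5 + 5)/4) = 2.
  m_2 = 4*2 - 5 = 3, d_2 = (29 - 3^2)/4 = 20/4 = 5, a_2 = floor((5 + 3)/5) = 1.
  m_3 = 5*1 - 3 = 2, d_3 = (29 - 2^2)/5 = 25/5 = 5, a_3 = floor((5 + 2)/5) = 1.
  m_4 = 5*1 - 2 = 3, d_4 = (29 - 3^2)/5 = 20/5 = 4, a_4 = floor((5 + 3)/4) = 2.
  m_5 = 4*2 - 3 = 5, d_5 = (29 - 5^2)/4 = 4/4 = 1, a_5 = floor((5 + 5)/1) = 10.
  m_6 = 1*10 - 5 = 5, d_6 = (29 - 5^2)/1 = 4/1 = 4: (m_6, d_6) = (m_1, d_1) = (5, 4), so from here the quotients repeat a_1, ..., a_5; the period length is 5.
Hence the expansion of sqrt(29) is a_0 = 5 followed by the repeating block 2, 1, 1, 2, 10 (period 5).

[5; (2, 1, 1, 2, 10)]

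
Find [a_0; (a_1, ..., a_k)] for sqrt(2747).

[52; (2, 2, 2, 1, 51, 1, 2, 2, 2, 104)]

Write x_i = (sqrt(2747) + m_i)/d_i with (m_0, d_0) = (0, 1). a_0 = floor(sqrt(2747)) = 52, since 52^2 = 2704 <= 2747 < 2809 = 53^2.
Iterate m_{i+1} = d_i*a_i - m_i, d_{i+1} = (2747 - m_{i+1}^2)/d_i, a_{i+1} = floor((a_0 + m_{i+1})/d_{i+1}):
  m_1 = 1*52 - 0 = 52, d_1 = (2747 - 52^2)/1 = 43/1 = 43, a_1 = floor((52 + 52)/43) = 2.
  m_2 = 43*2 - 52 = 34, d_2 = (2747 - 34^2)/43 = 1591/43 = 37, a_2 = floor((52 + 34)/37) = 2.
  m_3 = 37*2 - 34 = 40, d_3 = (2747 - 40^2)/37 = 1147/37 = 31, a_3 = floor((52 + 40)/31) = 2.
  m_4 = 31*2 - 40 = 22, d_4 = (2747 - 22^2)/31 = 2263/31 = 73, a_4 = floor((52 + 22)/73) = 1.
  m_5 = 73*1 - 22 = 51, d_5 = (2747 - 51^2)/73 = 146/73 = 2, a_5 = floor((52 + 51)/2) = 51.
  m_6 = 2*51 - 51 = 51, d_6 = (2747 - 51^2)/2 = 146/2 = 73, a_6 = floor((52 + 51)/73) = 1.
  m_7 = 73*1 - 51 = 22, d_7 = (2747 - 22^2)/73 = 2263/73 = 31, a_7 = floor((52 + 22)/31) = 2.
  m_8 = 31*2 - 22 = 40, d_8 = (2747 - 40^2)/31 = 1147/31 = 37, a_8 = floor((52 + 40)/37) = 2.
  m_9 = 37*2 - 40 = 34, d_9 = (2747 - 34^2)/37 = 1591/37 = 43, a_9 = floor((52 + 34)/43) = 2.
  m_10 = 43*2 - 34 = 52, d_10 = (2747 - 52^2)/43 = 43/43 = 1, a_10 = floor((52 + 52)/1) = 104.
  m_11 = 1*104 - 52 = 52, d_11 = (2747 - 52^2)/1 = 43/1 = 43: (m_11, d_11) = (m_1, d_1) = (52, 43), so from here the quotients repeat a_1, ..., a_10; the period length is 10.
Hence the expansion of sqrt(2747) is a_0 = 52 followed by the repeating block 2, 2, 2, 1, 51, 1, 2, 2, 2, 104 (period 10).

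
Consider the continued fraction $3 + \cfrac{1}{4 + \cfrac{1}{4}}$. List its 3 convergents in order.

3/1, 13/4, 55/17

Using the convergent recurrence p_i = a_i*p_{i-1} + p_{i-2}, q_i = a_i*q_{i-1} + q_{i-2} with p_{-2}=0, p_{-1}=1, q_{-2}=1, q_{-1}=0:
  i=0: a_0=3, p_0 = 3*1 + 0 = 3, q_0 = 3*0 + 1 = 1.
  i=1: a_1=4, p_1 = 4*3 + 1 = 13, q_1 = 4*1 + 0 = 4.
  i=2: a_2=4, p_2 = 4*13 + 3 = 55, q_2 = 4*4 + 1 = 17.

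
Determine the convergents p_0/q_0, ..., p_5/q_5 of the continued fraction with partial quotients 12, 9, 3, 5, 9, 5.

12/1, 109/9, 339/28, 1804/149, 16575/1369, 84679/6994

Using the convergent recurrence p_i = a_i*p_{i-1} + p_{i-2}, q_i = a_i*q_{i-1} + q_{i-2} with p_{-2}=0, p_{-1}=1, q_{-2}=1, q_{-1}=0:
  i=0: a_0=12, p_0 = 12*1 + 0 = 12, q_0 = 12*0 + 1 = 1.
  i=1: a_1=9, p_1 = 9*12 + 1 = 109, q_1 = 9*1 + 0 = 9.
  i=2: a_2=3, p_2 = 3*109 + 12 = 339, q_2 = 3*9 + 1 = 28.
  i=3: a_3=5, p_3 = 5*339 + 109 = 1804, q_3 = 5*28 + 9 = 149.
  i=4: a_4=9, p_4 = 9*1804 + 339 = 16575, q_4 = 9*149 + 28 = 1369.
  i=5: a_5=5, p_5 = 5*16575 + 1804 = 84679, q_5 = 5*1369 + 149 = 6994.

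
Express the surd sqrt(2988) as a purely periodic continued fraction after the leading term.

[54; (1, 1, 1, 26, 1, 1, 1, 108)]

Write x_i = (sqrt(2988) + m_i)/d_i with (m_0, d_0) = (0, 1). a_0 = floor(sqrt(2988)) = 54, since 54^2 = 2916 <= 2988 < 3025 = 55^2.
Iterate m_{i+1} = d_i*a_i - m_i, d_{i+1} = (2988 - m_{i+1}^2)/d_i, a_{i+1} = floor((a_0 + m_{i+1})/d_{i+1}):
  m_1 = 1*54 - 0 = 54, d_1 = (2988 - 54^2)/1 = 72/1 = 72, a_1 = floor((54 + 54)/72) = 1.
  m_2 = 72*1 - 54 = 18, d_2 = (2988 - 18^2)/72 = 2664/72 = 37, a_2 = floor((54 + 18)/37) = 1.
  m_3 = 37*1 - 18 = 19, d_3 = (2988 - 19^2)/37 = 2627/37 = 71, a_3 = floor((54 + 19)/71) = 1.
  m_4 = 71*1 - 19 = 52, d_4 = (2988 - 52^2)/71 = 284/71 = 4, a_4 = floor((54 + 52)/4) = 26.
  m_5 = 4*26 - 52 = 52, d_5 = (2988 - 52^2)/4 = 284/4 = 71, a_5 = floor((54 + 52)/71) = 1.
  m_6 = 71*1 - 52 = 19, d_6 = (2988 - 19^2)/71 = 2627/71 = 37, a_6 = floor((54 + 19)/37) = 1.
  m_7 = 37*1 - 19 = 18, d_7 = (2988 - 18^2)/37 = 2664/37 = 72, a_7 = floor((54 + 18)/72) = 1.
  m_8 = 72*1 - 18 = 54, d_8 = (2988 - 54^2)/72 = 72/72 = 1, a_8 = floor((54 + 54)/1) = 108.
  m_9 = 1*108 - 54 = 54, d_9 = (2988 - 54^2)/1 = 72/1 = 72: (m_9, d_9) = (m_1, d_1) = (54, 72), so from here the quotients repeat a_1, ..., a_8; the period length is 8.
Hence the expansion of sqrt(2988) is a_0 = 54 followed by the repeating block 1, 1, 1, 26, 1, 1, 1, 108 (period 8).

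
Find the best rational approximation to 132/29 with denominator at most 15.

Expand x = 132/29 as a continued fraction with the Euclidean algorithm:
  132 = 4*29 + 16, so a_0 = 4.
  29 = 1*16 + 13, so a_1 = 1.
  16 = 1*13 + 3, so a_2 = 1.
  13 = 4*3 + 1, so a_3 = 4.
  3 = 3*1 + 0, so a_4 = 3.
so x = [4; 1, 1, 4, 3].
Convergents (p_i = a_i*p_{i-1} + p_{i-2}, q_i = a_i*q_{i-1} + q_{i-2} with p_{-2}=0, p_{-1}=1, q_{-2}=1, q_{-1}=0), until the denominator exceeds 15:
  i=0: a_0=4, p_0 = 4*1 + 0 = 4, q_0 = 4*0 + 1 = 1.
  i=1: a_1=1, p_1 = 1*4 + 1 = 5, q_1 = 1*1 + 0 = 1.
  i=2: a_2=1, p_2 = 1*5 + 4 = 9, q_2 = 1*1 + 1 = 2.
  i=3: a_3=4, p_3 = 4*9 + 5 = 41, q_3 = 4*2 + 1 = 9.
  i=4: a_4=3, p_4 = 3*41 + 9 = 132, q_4 = 3*9 + 2 = 29.
q_4 = 29 > 15, so the last convergent with denominator <= 15 is p_3/q_3 = 41/9.
The closest fraction with denominator <= 15 is either p_3/q_3 or the intermediate fraction (k*p_3 + p_2)/(k*q_3 + q_2) with the largest k >= 1 whose denominator stays <= 15; these approach x as k grows, and every other convergent or intermediate fraction in range is farther away.
Largest k: floor((15 - q_2)/q_3) = floor((15 - 2)/9) = 1.
That gives (1*41 + 9)/(1*9 + 2) = 50/11.
Compare the errors: |x - 41/9| = |132*9 - 41*29|/(29*9) = 1/261, and |x - 50/11| = |132*11 - 50*29|/(29*11) = 2/319.
Cross-multiplying, 1*319 = 319 < 522 = 2*261, so 1/261 is smaller: the convergent 41/9 is closer to x than 50/11.

41/9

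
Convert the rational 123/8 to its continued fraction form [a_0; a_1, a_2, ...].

[15; 2, 1, 2]

Run the Euclidean algorithm on 123 and 8; the successive quotients are the partial quotients a_0, a_1, ... (each step inverts the fractional part left over by the previous one):
  123 = 15*8 + 3, so a_0 = 15.
  8 = 2*3 + 2, so a_1 = 2.
  3 = 1*2 + 1, so a_2 = 1.
  2 = 2*1 + 0, so a_3 = 2.
The remainder reaches 0 after 4 divisions, so the expansion has 4 partial quotients, read off in order.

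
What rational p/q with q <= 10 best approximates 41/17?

Expand x = 41/17 as a continued fraction with the Euclidean algorithm:
  41 = 2*17 + 7, so a_0 = 2.
  17 = 2*7 + 3, so a_1 = 2.
  7 = 2*3 + 1, so a_2 = 2.
  3 = 3*1 + 0, so a_3 = 3.
so x = [2; 2, 2, 3].
Convergents (p_i = a_i*p_{i-1} + p_{i-2}, q_i = a_i*q_{i-1} + q_{i-2} with p_{-2}=0, p_{-1}=1, q_{-2}=1, q_{-1}=0), until the denominator exceeds 10:
  i=0: a_0=2, p_0 = 2*1 + 0 = 2, q_0 = 2*0 + 1 = 1.
  i=1: a_1=2, p_1 = 2*2 + 1 = 5, q_1 = 2*1 + 0 = 2.
  i=2: a_2=2, p_2 = 2*5 + 2 = 12, q_2 = 2*2 + 1 = 5.
  i=3: a_3=3, p_3 = 3*12 + 5 = 41, q_3 = 3*5 + 2 = 17.
q_3 = 17 > 10, so the last convergent with denominator <= 10 is p_2/q_2 = 12/5.
The closest fraction with denominator <= 10 is either p_2/q_2 or the intermediate fraction (k*p_2 + p_1)/(k*q_2 + q_1) with the largest k >= 1 whose denominator stays <= 10; these approach x as k grows, and every other convergent or intermediate fraction in range is farther away.
Largest k: floor((10 - q_1)/q_2) = floor((10 - 2)/5) = 1.
That gives (1*12 + 5)/(1*5 + 2) = 17/7.
Compare the errors: |x - 12/5| = |41*5 - 12*17|/(17*5) = 1/85, and |x - 17/7| = |41*7 - 17*17|/(17*7) = 2/119.
Cross-multiplying, 1*119 = 119 < 170 = 2*85, so 1/85 is smaller: the convergent 12/5 is closer to x than 17/7.

12/5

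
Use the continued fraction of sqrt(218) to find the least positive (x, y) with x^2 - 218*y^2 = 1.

(x, y) = (126003, 8534)

First expand sqrt(218) as a continued fraction. With x_i = (sqrt(218) + m_i)/d_i and (m_0, d_0) = (0, 1): a_0 = floor(sqrt(218)) = 14, since 14^2 = 196 <= 218 < 225 = 15^2.
Iterate m_{i+1} = d_i*a_i - m_i, d_{i+1} = (218 - m_{i+1}^2)/d_i, a_{i+1} = floor((a_0 + m_{i+1})/d_{i+1}):
  m_1 = 1*14 - 0 = 14, d_1 = (218 - 14^2)/1 = 22/1 = 22, a_1 = floor((14 + 14)/22) = 1.
  m_2 = 22*1 - 14 = 8, d_2 = (218 - 8^2)/22 = 154/22 = 7, a_2 = floor((14 + 8)/7) = 3.
  m_3 = 7*3 - 8 = 13, d_3 = (218 - 13^2)/7 = 49/7 = 7, a_3 = floor((14 + 13)/7) = 3.
  m_4 = 7*3 - 13 = 8, d_4 = (218 - 8^2)/7 = 154/7 = 22, a_4 = floor((14 + 8)/22) = 1.
  m_5 = 22*1 - 8 = 14, d_5 = (218 - 14^2)/22 = 22/22 = 1, a_5 = floor((14 + 14)/1) = 28.
  m_6 = 1*28 - 14 = 14, d_6 = (218 - 14^2)/1 = 22/1 = 22: (m_6, d_6) = (m_1, d_1) = (14, 22), so from here the quotients repeat a_1, ..., a_5; the period length is 5.
So sqrt(218) = [14; (1, 3, 3, 1, 28)] with period length k = 5.
k is odd, so (p_{k-1}, q_{k-1}) only solves x^2 - 218y^2 = -1 and the fundamental solution of x^2 - 218y^2 = 1 is (p_{2k-1}, q_{2k-1}) = (p_9, q_9); compute convergents through index 9, running through the period twice.
Convergents (p_i = a_i*p_{i-1} + p_{i-2}, q_i = a_i*q_{i-1} + q_{i-2} with p_{-2}=0, p_{-1}=1, q_{-2}=1, q_{-1}=0):
  i=0: a_0=14, p_0 = 14*1 + 0 = 14, q_0 = 14*0 + 1 = 1.
  i=1: a_1=1, p_1 = 1*14 + 1 = 15, q_1 = 1*1 + 0 = 1.
  i=2: a_2=3, p_2 = 3*15 + 14 = 59, q_2 = 3*1 + 1 = 4.
  i=3: a_3=3, p_3 = 3*59 + 15 = 192, q_3 = 3*4 + 1 = 13.
  i=4: a_4=1, p_4 = 1*192 + 59 = 251, q_4 = 1*13 + 4 = 17.
  i=5: a_5=28, p_5 = 28*251 + 192 = 7220, q_5 = 28*17 + 13 = 489.
  i=6: a_6=1, p_6 = 1*7220 + 251 = 7471, q_6 = 1*489 + 17 = 506.
  i=7: a_7=3, p_7 = 3*7471 + 7220 = 29633, q_7 = 3*506 + 489 = 2007.
  i=8: a_8=3, p_8 = 3*29633 + 7471 = 96370, q_8 = 3*2007 + 506 = 6527.
  i=9: a_9=1, p_9 = 1*96370 + 29633 = 126003, q_9 = 1*6527 + 2007 = 8534.
Indeed p_4^2 - 218*q_4^2 = 63001 - 63002 = -1, not +1.
Check: 126003^2 - 218*8534^2 = 15876756009 - 15876756008 = 1, so (x, y) = (126003, 8534) solves the equation, and by the theorem it is the least positive solution.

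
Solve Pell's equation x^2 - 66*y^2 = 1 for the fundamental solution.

First expand sqrt(66) as a continued fraction. With x_i = (sqrt(66) + m_i)/d_i and (m_0, d_0) = (0, 1): a_0 = floor(sqrt(66)) = 8, since 8^2 = 64 <= 66 < 81 = 9^2.
Iterate m_{i+1} = d_i*a_i - m_i, d_{i+1} = (66 - m_{i+1}^2)/d_i, a_{i+1} = floor((a_0 + m_{i+1})/d_{i+1}):
  m_1 = 1*8 - 0 = 8, d_1 = (66 - 8^2)/1 = 2/1 = 2, a_1 = floor((8 + 8)/2) = 8.
  m_2 = 2*8 - 8 = 8, d_2 = (66 - 8^2)/2 = 2/2 = 1, a_2 = floor((8 + 8)/1) = 16.
  m_3 = 1*16 - 8 = 8, d_3 = (66 - 8^2)/1 = 2/1 = 2: (m_3, d_3) = (m_1, d_1) = (8, 2), so from here the quotients repeat a_1, a_2; the period length is 2.
So sqrt(66) = [8; (8, 16)] with period length k = 2.
k is even, so the fundamental solution of x^2 - 66y^2 = 1 is (p_{k-1}, q_{k-1}) = (p_1, q_1); compute convergents through index 1.
Convergents (p_i = a_i*p_{i-1} + p_{i-2}, q_i = a_i*q_{i-1} + q_{i-2} with p_{-2}=0, p_{-1}=1, q_{-2}=1, q_{-1}=0):
  i=0: a_0=8, p_0 = 8*1 + 0 = 8, q_0 = 8*0 + 1 = 1.
  i=1: a_1=8, p_1 = 8*8 + 1 = 65, q_1 = 8*1 + 0 = 8.
Check: 65^2 - 66*8^2 = 4225 - 4224 = 1, so (x, y) = (65, 8) solves the equation, and by the theorem it is the least positive solution.

(x, y) = (65, 8)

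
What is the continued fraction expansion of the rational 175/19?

[9; 4, 1, 3]

Run the Euclidean algorithm on 175 and 19; the successive quotients are the partial quotients a_0, a_1, ... (each step inverts the fractional part left over by the previous one):
  175 = 9*19 + 4, so a_0 = 9.
  19 = 4*4 + 3, so a_1 = 4.
  4 = 1*3 + 1, so a_2 = 1.
  3 = 3*1 + 0, so a_3 = 3.
The remainder reaches 0 after 4 divisions, so the expansion has 4 partial quotients, read off in order.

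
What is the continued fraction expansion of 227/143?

Run the Euclidean algorithm on 227 and 143; the successive quotients are the partial quotients a_0, a_1, ... (each step inverts the fractional part left over by the previous one):
  227 = 1*143 + 84, so a_0 = 1.
  143 = 1*84 + 59, so a_1 = 1.
  84 = 1*59 + 25, so a_2 = 1.
  59 = 2*25 + 9, so a_3 = 2.
  25 = 2*9 + 7, so a_4 = 2.
  9 = 1*7 + 2, so a_5 = 1.
  7 = 3*2 + 1, so a_6 = 3.
  2 = 2*1 + 0, so a_7 = 2.
The remainder reaches 0 after 8 divisions, so the expansion has 8 partial quotients, read off in order.

[1; 1, 1, 2, 2, 1, 3, 2]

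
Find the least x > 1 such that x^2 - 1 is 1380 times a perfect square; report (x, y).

First expand sqrt(1380) as a continued fraction. With x_i = (sqrt(1380) + m_i)/d_i and (m_0, d_0) = (0, 1): a_0 = floor(sqrt(1380)) = 37, since 37^2 = 1369 <= 1380 < 1444 = 38^2.
Iterate m_{i+1} = d_i*a_i - m_i, d_{i+1} = (1380 - m_{i+1}^2)/d_i, a_{i+1} = floor((a_0 + m_{i+1})/d_{i+1}):
  m_1 = 1*37 - 0 = 37, d_1 = (1380 - 37^2)/1 = 11/1 = 11, a_1 = floor((37 + 37)/11) = 6.
  m_2 = 11*6 - 37 = 29, d_2 = (1380 - 29^2)/11 = 539/11 = 49, a_2 = floor((37 + 29)/49) = 1.
  m_3 = 49*1 - 29 = 20, d_3 = (1380 - 20^2)/49 = 980/49 = 20, a_3 = floor((37 + 20)/20) = 2.
  m_4 = 20*2 - 20 = 20, d_4 = (1380 - 20^2)/20 = 980/20 = 49, a_4 = floor((37 + 20)/49) = 1.
  m_5 = 49*1 - 20 = 29, d_5 = (1380 - 29^2)/49 = 539/49 = 11, a_5 = floor((37 + 29)/11) = 6.
  m_6 = 11*6 - 29 = 37, d_6 = (1380 - 37^2)/11 = 11/11 = 1, a_6 = floor((37 + 37)/1) = 74.
  m_7 = 1*74 - 37 = 37, d_7 = (1380 - 37^2)/1 = 11/1 = 11: (m_7, d_7) = (m_1, d_1) = (37, 11), so from here the quotients repeat a_1, ..., a_6; the period length is 6.
So sqrt(1380) = [37; (6, 1, 2, 1, 6, 74)] with period length k = 6.
k is even, so the fundamental solution of x^2 - 1380y^2 = 1 is (p_{k-1}, q_{k-1}) = (p_5, q_5); compute convergents through index 5.
Convergents (p_i = a_i*p_{i-1} + p_{i-2}, q_i = a_i*q_{i-1} + q_{i-2} with p_{-2}=0, p_{-1}=1, q_{-2}=1, q_{-1}=0):
  i=0: a_0=37, p_0 = 37*1 + 0 = 37, q_0 = 37*0 + 1 = 1.
  i=1: a_1=6, p_1 = 6*37 + 1 = 223, q_1 = 6*1 + 0 = 6.
  i=2: a_2=1, p_2 = 1*223 + 37 = 260, q_2 = 1*6 + 1 = 7.
  i=3: a_3=2, p_3 = 2*260 + 223 = 743, q_3 = 2*7 + 6 = 20.
  i=4: a_4=1, p_4 = 1*743 + 260 = 1003, q_4 = 1*20 + 7 = 27.
  i=5: a_5=6, p_5 = 6*1003 + 743 = 6761, q_5 = 6*27 + 20 = 182.
Check: 6761^2 - 1380*182^2 = 45711121 - 45711120 = 1, so (x, y) = (6761, 182) solves the equation, and by the theorem it is the least positive solution.

(x, y) = (6761, 182)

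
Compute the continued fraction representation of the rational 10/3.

[3; 3]

Run the Euclidean algorithm on 10 and 3; the successive quotients are the partial quotients a_0, a_1, ... (each step inverts the fractional part left over by the previous one):
  10 = 3*3 + 1, so a_0 = 3.
  3 = 3*1 + 0, so a_1 = 3.
The remainder reaches 0 after 2 divisions, so the expansion has 2 partial quotients, read off in order.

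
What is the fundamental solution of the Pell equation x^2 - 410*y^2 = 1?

(x, y) = (81, 4)

First expand sqrt(410) as a continued fraction. With x_i = (sqrt(410) + m_i)/d_i and (m_0, d_0) = (0, 1): a_0 = floor(sqrt(410)) = 20, since 20^2 = 400 <= 410 < 441 = 21^2.
Iterate m_{i+1} = d_i*a_i - m_i, d_{i+1} = (410 - m_{i+1}^2)/d_i, a_{i+1} = floor((a_0 + m_{i+1})/d_{i+1}):
  m_1 = 1*20 - 0 = 20, d_1 = (410 - 20^2)/1 = 10/1 = 10, a_1 = floor((20 + 20)/10) = 4.
  m_2 = 10*4 - 20 = 20, d_2 = (410 - 20^2)/10 = 10/10 = 1, a_2 = floor((20 + 20)/1) = 40.
  m_3 = 1*40 - 20 = 20, d_3 = (410 - 20^2)/1 = 10/1 = 10: (m_3, d_3) = (m_1, d_1) = (20, 10), so from here the quotients repeat a_1, a_2; the period length is 2.
So sqrt(410) = [20; (4, 40)] with period length k = 2.
k is even, so the fundamental solution of x^2 - 410y^2 = 1 is (p_{k-1}, q_{k-1}) = (p_1, q_1); compute convergents through index 1.
Convergents (p_i = a_i*p_{i-1} + p_{i-2}, q_i = a_i*q_{i-1} + q_{i-2} with p_{-2}=0, p_{-1}=1, q_{-2}=1, q_{-1}=0):
  i=0: a_0=20, p_0 = 20*1 + 0 = 20, q_0 = 20*0 + 1 = 1.
  i=1: a_1=4, p_1 = 4*20 + 1 = 81, q_1 = 4*1 + 0 = 4.
Check: 81^2 - 410*4^2 = 6561 - 6560 = 1, so (x, y) = (81, 4) solves the equation, and by the theorem it is the least positive solution.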